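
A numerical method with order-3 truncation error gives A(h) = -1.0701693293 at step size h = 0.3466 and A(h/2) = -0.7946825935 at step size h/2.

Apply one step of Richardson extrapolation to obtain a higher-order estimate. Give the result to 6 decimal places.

-0.755327

Leading term ∝ h^3; use weight 8 = 2^3.
8*(-0.7946825935) = -6.3574607480; subtract (-1.0701693293) → -5.2872914187
(8*(-0.7946825935) − (-1.0701693293))/(8 − 1) = -0.7553273455
Shift from A(h/2): +0.0393552480.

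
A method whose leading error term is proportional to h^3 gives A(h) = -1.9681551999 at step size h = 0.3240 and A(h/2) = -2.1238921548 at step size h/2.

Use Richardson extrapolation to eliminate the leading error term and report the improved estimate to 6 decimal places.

-2.146140

r = 3: numerator weight 8, denominator 7.
8*(-2.1238921548) = -16.9911372384; subtract (-1.9681551999) → -15.0229820385
(8*(-2.1238921548) − (-1.9681551999))/(8 − 1) = -2.1461402912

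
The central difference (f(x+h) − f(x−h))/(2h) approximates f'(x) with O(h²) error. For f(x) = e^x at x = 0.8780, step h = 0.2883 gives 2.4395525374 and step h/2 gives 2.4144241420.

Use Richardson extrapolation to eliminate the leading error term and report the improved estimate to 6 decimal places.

The method has order 2: 2^2 = 4.
4×2.4144241420 = 9.6576965680; 9.6576965680 − 2.4395525374 = 7.2181440306
R = 7.2181440306/3 = 2.4060480102

2.406048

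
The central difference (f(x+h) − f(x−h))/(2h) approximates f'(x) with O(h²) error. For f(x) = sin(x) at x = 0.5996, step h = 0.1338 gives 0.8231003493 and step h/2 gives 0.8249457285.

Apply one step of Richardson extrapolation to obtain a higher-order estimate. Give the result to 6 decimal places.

Leading term ∝ h^2; use weight 4 = 2^2.
Top: 4(0.8249457285) − (0.8231003493) = 2.4766825647
2.4766825647 ÷ 3 = 0.8255608549

0.825561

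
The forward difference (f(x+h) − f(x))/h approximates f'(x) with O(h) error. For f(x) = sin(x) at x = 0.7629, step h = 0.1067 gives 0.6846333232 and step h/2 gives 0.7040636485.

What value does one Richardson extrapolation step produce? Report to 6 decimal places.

0.723494

r = 1: numerator weight 2, denominator 1.
2*0.7040636485 − 0.6846333232 = 0.7234939738
Divide by 2^1 − 1 = 1.
Result: 0.7234939738
Shift from A(h/2): +0.0194303253.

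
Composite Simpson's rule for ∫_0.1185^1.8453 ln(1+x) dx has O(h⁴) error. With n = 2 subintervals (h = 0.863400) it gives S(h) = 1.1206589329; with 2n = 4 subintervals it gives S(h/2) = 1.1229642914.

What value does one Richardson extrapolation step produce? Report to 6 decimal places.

1.123118

The method has order 4: 2^4 = 16.
16·1.1229642914 − 1.1206589329 = 16.8467697295
Divide by 2^4 − 1 = 15.
Result: 1.1231179820
Correction |R − A(h/2)| = 1.537e-04; gap |A(h/2) − A(h)| = 2.305e-03.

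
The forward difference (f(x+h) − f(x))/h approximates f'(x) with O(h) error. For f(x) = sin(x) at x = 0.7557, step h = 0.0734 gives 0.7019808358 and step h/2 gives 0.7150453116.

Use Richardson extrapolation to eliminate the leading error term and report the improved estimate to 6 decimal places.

0.728110

The method has order 1: 2^1 = 2.
Numerator 2*A(h/2) − A(h) = 2*0.7150453116 − 0.7019808358 = 0.7281097874
Divide by 2^1 − 1 = 1.
R = 0.7281097874/1 = 0.7281097874
Gap between inputs: 1.306e-02; correction applied: +0.0130644758.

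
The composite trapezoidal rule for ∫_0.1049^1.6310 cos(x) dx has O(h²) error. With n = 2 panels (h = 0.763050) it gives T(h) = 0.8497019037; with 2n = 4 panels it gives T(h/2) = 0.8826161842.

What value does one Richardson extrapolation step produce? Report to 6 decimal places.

Order 2 gives 2^r = 4 and 2^r − 1 = 3.
Top: 4(0.8826161842) − (0.8497019037) = 2.6807628331
Divide by 2^2 − 1 = 3.
Result: 0.8935876110
Correction |R − A(h/2)| = 1.097e-02; gap |A(h/2) − A(h)| = 3.291e-02.

0.893588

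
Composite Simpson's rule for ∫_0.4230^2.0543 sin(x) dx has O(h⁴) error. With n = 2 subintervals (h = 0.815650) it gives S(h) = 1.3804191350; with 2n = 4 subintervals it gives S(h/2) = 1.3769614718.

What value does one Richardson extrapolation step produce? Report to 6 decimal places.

With r = 4 the leading error scales as h^4, so the weight is 2^4 = 16.
Difference of the inputs: 1.3769614718 − 1.3804191350 = -0.0034576632
Correction (A(h/2) − A(h))/(16 − 1) = (-0.0034576632)/15 = -0.0002305109
R = 1.3769614718 − 0.0002305109 = 1.3767309609

1.376731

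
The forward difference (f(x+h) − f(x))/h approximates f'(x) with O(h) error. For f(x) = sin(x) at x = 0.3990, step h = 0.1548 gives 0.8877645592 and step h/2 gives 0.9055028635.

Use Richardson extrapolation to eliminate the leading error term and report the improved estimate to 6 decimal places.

Order 1 gives 2^r = 2 and 2^r − 1 = 1.
2^1·A(h/2) = 1.8110057270; minus A(h) gives 0.9232411678.
Extrapolated: 0.9232411678 / 1 = 0.9232411678

0.923241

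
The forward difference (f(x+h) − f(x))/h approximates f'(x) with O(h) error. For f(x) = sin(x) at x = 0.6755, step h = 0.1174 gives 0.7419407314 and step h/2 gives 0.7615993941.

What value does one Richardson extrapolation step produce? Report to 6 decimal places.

Error is O(h^1); halving h shrinks it by 2^1 = 2.
2^1×A(h/2) = 1.5231987882; minus A(h) gives 0.7812580568.
Divide by 2^1 − 1 = 1.
(2×0.7615993941 − 0.7419407314)/(2 − 1) = 0.7812580568

0.781258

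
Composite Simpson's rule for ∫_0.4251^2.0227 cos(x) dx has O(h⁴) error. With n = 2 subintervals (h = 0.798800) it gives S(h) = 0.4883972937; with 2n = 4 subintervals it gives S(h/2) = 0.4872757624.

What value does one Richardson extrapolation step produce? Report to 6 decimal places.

0.487201

Error is O(h^4); halving h shrinks it by 2^4 = 16.
Numerator 16×A(h/2) − A(h) = 16×0.4872757624 − 0.4883972937 = 7.3080149047
Denominator 16 − 1 = 15.
(16×0.4872757624 − 0.4883972937)/(16 − 1) = 0.4872009936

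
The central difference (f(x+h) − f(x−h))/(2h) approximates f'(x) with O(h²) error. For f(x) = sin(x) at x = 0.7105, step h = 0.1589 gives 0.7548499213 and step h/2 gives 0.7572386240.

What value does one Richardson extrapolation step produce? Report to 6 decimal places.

0.758035

r = 2, so 2^r = 4.
4 × 0.7572386240 = 3.0289544960; 3.0289544960 − 0.7548499213 = 2.2741045747
Divide by 2^2 − 1 = 3.
2.2741045747 ÷ 3 = 0.7580348582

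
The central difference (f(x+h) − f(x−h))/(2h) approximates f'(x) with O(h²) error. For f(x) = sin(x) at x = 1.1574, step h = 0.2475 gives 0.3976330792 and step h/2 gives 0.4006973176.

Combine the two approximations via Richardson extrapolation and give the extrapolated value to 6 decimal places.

0.401719

r = 2, so 2^r = 4.
4·0.4006973176 = 1.6027892704; subtract 0.3976330792 → 1.2051561912
Denominator 4 − 1 = 3.
Result: 0.4017187304
Shift from A(h/2): +0.0010214128.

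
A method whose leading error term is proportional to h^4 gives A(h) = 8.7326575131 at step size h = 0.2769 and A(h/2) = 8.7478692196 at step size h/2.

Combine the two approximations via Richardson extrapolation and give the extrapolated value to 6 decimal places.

8.748883

Order 4 gives 2^r = 16 and 2^r − 1 = 15.
A(h/2) − A(h) = 8.7478692196 − 8.7326575131 = 0.0152117065
Correction (A(h/2) − A(h))/(16 − 1) = 0.0152117065/15 = 0.0010141138
R = 8.7478692196 + 0.0010141138 = 8.7488833334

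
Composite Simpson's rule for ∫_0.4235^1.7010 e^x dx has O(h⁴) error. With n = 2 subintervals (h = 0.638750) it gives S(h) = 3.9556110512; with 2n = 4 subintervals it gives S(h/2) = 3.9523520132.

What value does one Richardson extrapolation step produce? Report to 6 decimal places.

3.952135

r = 4, so 2^r = 16.
16*3.9523520132 = 63.2376322112; 63.2376322112 − 3.9556110512 = 59.2820211600
Denominator 16 − 1 = 15.
So the Richardson estimate is 3.9521347440.
Gap between inputs: 3.259e-03; correction applied: −0.0002172692.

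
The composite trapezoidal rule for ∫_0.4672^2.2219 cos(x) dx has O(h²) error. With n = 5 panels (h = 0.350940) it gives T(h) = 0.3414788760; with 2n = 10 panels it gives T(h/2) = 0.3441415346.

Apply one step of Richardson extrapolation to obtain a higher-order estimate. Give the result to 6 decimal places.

0.345029

Order 2 gives 2^r = 4 and 2^r − 1 = 3.
Numerator 4 × A(h/2) − A(h) = 4 × 0.3441415346 − 0.3414788760 = 1.0350872624
Denominator 4 − 1 = 3.
R = 1.0350872624/3 = 0.3450290875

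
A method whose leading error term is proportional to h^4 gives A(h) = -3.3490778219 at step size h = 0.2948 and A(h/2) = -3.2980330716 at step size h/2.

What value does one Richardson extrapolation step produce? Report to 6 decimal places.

With r = 4 the leading error scales as h^4, so the weight is 2^4 = 16.
16*(-3.2980330716) = -52.7685291456; subtract (-3.3490778219) → -49.4194513237
Denominator 16 − 1 = 15.
(-49.4194513237) ÷ 15 = -3.2946300882

-3.294630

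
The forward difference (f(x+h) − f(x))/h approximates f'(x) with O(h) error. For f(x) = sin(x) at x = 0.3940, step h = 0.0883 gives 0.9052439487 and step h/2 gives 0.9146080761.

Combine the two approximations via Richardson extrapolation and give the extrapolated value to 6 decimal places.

0.923972

r = 1, so 2^r = 2.
2^1*A(h/2) = 1.8292161522; minus A(h) gives 0.9239722035.
(2*0.9146080761 − 0.9052439487)/(2 − 1) = 0.9239722035
Correction |R − A(h/2)| = 9.364e-03; gap |A(h/2) − A(h)| = 9.364e-03.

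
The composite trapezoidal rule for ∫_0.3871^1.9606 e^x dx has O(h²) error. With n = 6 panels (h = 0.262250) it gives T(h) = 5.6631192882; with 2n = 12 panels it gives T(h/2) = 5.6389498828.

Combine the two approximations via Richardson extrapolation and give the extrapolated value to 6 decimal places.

Leading term ∝ h^2; use weight 4 = 2^2.
Top: 4(5.6389498828) − (5.6631192882) = 16.8926802430
(4*5.6389498828 − 5.6631192882)/(4 − 1) = 5.6308934143

5.630893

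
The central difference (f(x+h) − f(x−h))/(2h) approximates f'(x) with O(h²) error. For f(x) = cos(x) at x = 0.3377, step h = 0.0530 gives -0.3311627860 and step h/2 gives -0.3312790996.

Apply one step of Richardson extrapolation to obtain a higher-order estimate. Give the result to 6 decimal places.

-0.331318

r = 2: numerator weight 4, denominator 3.
4 × (-0.3312790996) = -1.3251163984; subtract (-0.3311627860) → -0.9939536124
(-0.9939536124) ÷ 3 = -0.3313178708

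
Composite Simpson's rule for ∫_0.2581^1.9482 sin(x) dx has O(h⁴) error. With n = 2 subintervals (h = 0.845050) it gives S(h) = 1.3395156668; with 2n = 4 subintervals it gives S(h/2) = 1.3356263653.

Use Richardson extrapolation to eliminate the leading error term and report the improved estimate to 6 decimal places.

The method has order 4: 2^4 = 16.
Numerator 16·A(h/2) − A(h) = 16·1.3356263653 − 1.3395156668 = 20.0305061780
Denominator 16 − 1 = 15.
20.0305061780 ÷ 15 = 1.3353670785
Gap between inputs: 3.889e-03; correction applied: −0.0002592868.

1.335367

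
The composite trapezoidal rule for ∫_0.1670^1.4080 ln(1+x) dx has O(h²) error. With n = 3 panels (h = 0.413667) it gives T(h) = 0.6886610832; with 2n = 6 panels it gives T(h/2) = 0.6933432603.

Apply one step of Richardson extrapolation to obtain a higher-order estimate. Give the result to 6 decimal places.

0.694904

The method has order 2: 2^2 = 4.
Difference of the inputs: 0.6933432603 − 0.6886610832 = 0.0046821771
Divide by 2^2 − 1 = 3: 0.0046821771/3 = 0.0015607257
R = A(h/2) + (A(h/2) − A(h))/3 = 0.6933432603 + 0.0015607257 = 0.6949039860
Correction |R − A(h/2)| = 1.561e-03; gap |A(h/2) − A(h)| = 4.682e-03.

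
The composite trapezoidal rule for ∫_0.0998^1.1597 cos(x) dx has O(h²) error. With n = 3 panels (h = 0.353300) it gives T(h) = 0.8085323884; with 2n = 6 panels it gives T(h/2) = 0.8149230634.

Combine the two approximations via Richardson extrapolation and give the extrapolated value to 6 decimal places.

The method has order 2: 2^2 = 4.
Difference of the inputs: 0.8149230634 − 0.8085323884 = 0.0063906750
Divide by 2^2 − 1 = 3: 0.0063906750/3 = 0.0021302250
R = A(h/2) + (A(h/2) − A(h))/3 = 0.8149230634 + 0.0021302250 = 0.8170532884
Gap between inputs: 6.391e-03; correction applied: +0.0021302250.

0.817053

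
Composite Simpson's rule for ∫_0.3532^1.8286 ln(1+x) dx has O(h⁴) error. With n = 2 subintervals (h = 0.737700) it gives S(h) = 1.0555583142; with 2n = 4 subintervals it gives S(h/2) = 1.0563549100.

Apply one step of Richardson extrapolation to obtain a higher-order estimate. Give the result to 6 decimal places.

1.056408

Method order is 4; weight 2^4 = 16.
16·1.0563549100 = 16.9016785600; 16.9016785600 − 1.0555583142 = 15.8461202458
Extrapolated: 15.8461202458 / 15 = 1.0564080164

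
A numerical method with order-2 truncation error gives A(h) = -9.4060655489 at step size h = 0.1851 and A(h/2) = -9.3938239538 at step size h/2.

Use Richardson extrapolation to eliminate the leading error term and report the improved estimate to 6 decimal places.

r = 2, so 2^r = 4.
Weighted: (-37.5752958152) − (-9.4060655489) = -28.1692302663
Denominator 4 − 1 = 3.
Extrapolated: (-28.1692302663) / 3 = -9.3897434221

-9.389743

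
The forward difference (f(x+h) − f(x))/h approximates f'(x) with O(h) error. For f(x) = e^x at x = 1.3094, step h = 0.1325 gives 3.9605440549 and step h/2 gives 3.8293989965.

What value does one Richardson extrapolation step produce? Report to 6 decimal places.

3.698254

With r = 1 the leading error scales as h^1, so the weight is 2^1 = 2.
Numerator 2*A(h/2) − A(h) = 2*3.8293989965 − 3.9605440549 = 3.6982539381
3.6982539381 ÷ 1 = 3.6982539381
Gap between inputs: 1.311e-01; correction applied: −0.1311450584.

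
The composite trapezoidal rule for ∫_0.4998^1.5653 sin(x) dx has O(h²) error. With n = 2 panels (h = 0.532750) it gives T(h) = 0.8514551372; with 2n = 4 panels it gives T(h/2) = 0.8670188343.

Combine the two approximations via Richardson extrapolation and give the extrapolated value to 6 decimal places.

With r = 2 the leading error scales as h^2, so the weight is 2^2 = 4.
2^2×A(h/2) = 3.4680753372; minus A(h) gives 2.6166202000.
Divide by 2^2 − 1 = 3.
2.6166202000 ÷ 3 = 0.8722067333
Shift from A(h/2): +0.0051878990.

0.872207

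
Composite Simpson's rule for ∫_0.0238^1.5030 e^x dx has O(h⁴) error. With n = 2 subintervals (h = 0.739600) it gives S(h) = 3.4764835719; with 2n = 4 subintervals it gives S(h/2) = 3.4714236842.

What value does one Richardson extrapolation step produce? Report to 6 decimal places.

3.471086

r = 4, so 2^r = 16.
Top: 16(3.4714236842) − (3.4764835719) = 52.0662953753
Extrapolated: 52.0662953753 / 15 = 3.4710863584
Gap between inputs: 5.060e-03; correction applied: −0.0003373258.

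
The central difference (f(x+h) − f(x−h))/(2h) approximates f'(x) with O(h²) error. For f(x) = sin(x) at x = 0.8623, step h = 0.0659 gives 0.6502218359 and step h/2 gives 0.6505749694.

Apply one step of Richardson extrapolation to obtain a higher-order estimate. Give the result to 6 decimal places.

Leading term ∝ h^2; use weight 4 = 2^2.
4×0.6505749694 − 0.6502218359 = 1.9520780417
(4×0.6505749694 − 0.6502218359)/(4 − 1) = 0.6506926806

0.650693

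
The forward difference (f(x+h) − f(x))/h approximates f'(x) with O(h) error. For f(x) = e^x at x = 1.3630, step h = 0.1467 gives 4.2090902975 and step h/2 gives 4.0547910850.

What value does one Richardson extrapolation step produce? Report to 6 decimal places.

3.900492

Leading term ∝ h^1; use weight 2 = 2^1.
2×4.0547910850 = 8.1095821700; subtract 4.2090902975 → 3.9004918725
(2×4.0547910850 − 4.2090902975)/(2 − 1) = 3.9004918725
Shift from A(h/2): −0.1542992125.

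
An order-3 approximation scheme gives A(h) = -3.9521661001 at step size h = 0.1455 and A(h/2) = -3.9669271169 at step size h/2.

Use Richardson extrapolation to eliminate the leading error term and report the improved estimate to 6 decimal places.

r = 3: numerator weight 8, denominator 7.
Top: 8(-3.9669271169) − (-3.9521661001) = -27.7832508351
(-27.7832508351) ÷ 7 = -3.9690358336
Shift from A(h/2): −0.0021087167.

-3.969036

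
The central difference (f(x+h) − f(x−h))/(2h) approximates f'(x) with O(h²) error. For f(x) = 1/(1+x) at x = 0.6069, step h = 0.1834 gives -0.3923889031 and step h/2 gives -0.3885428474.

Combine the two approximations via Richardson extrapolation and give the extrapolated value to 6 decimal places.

Order 2 gives 2^r = 4 and 2^r − 1 = 3.
4 × (-0.3885428474) = -1.5541713896; (-1.5541713896) − (-0.3923889031) = -1.1617824865
Denominator 4 − 1 = 3.
Result: -0.3872608288

-0.387261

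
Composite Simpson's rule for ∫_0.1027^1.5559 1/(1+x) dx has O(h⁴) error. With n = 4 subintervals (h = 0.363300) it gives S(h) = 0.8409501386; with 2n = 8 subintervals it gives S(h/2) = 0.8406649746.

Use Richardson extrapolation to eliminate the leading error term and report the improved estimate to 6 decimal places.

0.840646

Leading term ∝ h^4; use weight 16 = 2^4.
16·0.8406649746 = 13.4506395936; subtract 0.8409501386 → 12.6096894550
(16·0.8406649746 − 0.8409501386)/(16 − 1) = 0.8406459637
Gap between inputs: 2.852e-04; correction applied: −0.0000190109.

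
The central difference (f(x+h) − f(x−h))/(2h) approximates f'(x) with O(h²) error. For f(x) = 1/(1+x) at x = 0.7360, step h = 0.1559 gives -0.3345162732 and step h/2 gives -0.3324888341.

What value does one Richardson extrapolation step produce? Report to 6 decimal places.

-0.331813

Order 2 gives 2^r = 4 and 2^r − 1 = 3.
4*(-0.3324888341) = -1.3299553364; (-1.3299553364) − (-0.3345162732) = -0.9954390632
R = (-0.9954390632)/3 = -0.3318130211
Correction |R − A(h/2)| = 6.758e-04; gap |A(h/2) − A(h)| = 2.027e-03.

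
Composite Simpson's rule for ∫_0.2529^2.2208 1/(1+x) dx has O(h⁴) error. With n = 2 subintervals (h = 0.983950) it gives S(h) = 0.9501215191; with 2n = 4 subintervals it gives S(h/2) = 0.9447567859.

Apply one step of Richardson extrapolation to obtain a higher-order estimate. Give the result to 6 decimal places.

0.944399

Order 4 gives 2^r = 16 and 2^r − 1 = 15.
A(h/2) − A(h) = 0.9447567859 − 0.9501215191 = -0.0053647332
Correction (A(h/2) − A(h))/(16 − 1) = (-0.0053647332)/15 = -0.0003576489
R = 0.9447567859 − 0.0003576489 = 0.9443991370
Shift from A(h/2): −0.0003576489.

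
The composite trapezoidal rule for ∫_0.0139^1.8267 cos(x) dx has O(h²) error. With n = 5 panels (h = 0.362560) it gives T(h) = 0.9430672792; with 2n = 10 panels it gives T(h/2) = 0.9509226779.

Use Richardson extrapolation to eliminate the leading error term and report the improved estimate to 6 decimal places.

r = 2, so 2^r = 4.
4 × 0.9509226779 = 3.8036907116; subtract 0.9430672792 → 2.8606234324
Divide by 2^2 − 1 = 3.
Extrapolated: 2.8606234324 / 3 = 0.9535411441
Shift from A(h/2): +0.0026184662.

0.953541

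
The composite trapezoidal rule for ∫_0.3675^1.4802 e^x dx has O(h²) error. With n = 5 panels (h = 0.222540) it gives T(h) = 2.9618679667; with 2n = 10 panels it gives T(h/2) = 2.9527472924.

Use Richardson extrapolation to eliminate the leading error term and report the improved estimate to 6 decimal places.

Order 2 gives 2^r = 4 and 2^r − 1 = 3.
Top: 4(2.9527472924) − (2.9618679667) = 8.8491212029
Denominator 4 − 1 = 3.
8.8491212029 ÷ 3 = 2.9497070676

2.949707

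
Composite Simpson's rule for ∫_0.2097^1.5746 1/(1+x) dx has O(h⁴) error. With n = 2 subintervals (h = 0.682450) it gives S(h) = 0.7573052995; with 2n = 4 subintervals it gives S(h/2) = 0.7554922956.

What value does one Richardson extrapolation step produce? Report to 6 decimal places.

The method has order 4: 2^4 = 16.
2^4·A(h/2) = 12.0878767296; minus A(h) gives 11.3305714301.
Divide by 2^4 − 1 = 15.
11.3305714301 ÷ 15 = 0.7553714287

0.755371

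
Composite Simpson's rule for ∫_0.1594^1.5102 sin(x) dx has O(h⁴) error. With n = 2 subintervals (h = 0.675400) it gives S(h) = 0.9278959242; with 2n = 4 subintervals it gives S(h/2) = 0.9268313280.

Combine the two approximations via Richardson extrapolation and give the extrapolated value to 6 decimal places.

r = 4: numerator weight 16, denominator 15.
Top: 16(0.9268313280) − (0.9278959242) = 13.9014053238
R = 13.9014053238/15 = 0.9267603549
Correction |R − A(h/2)| = 7.097e-05; gap |A(h/2) − A(h)| = 1.065e-03.

0.926760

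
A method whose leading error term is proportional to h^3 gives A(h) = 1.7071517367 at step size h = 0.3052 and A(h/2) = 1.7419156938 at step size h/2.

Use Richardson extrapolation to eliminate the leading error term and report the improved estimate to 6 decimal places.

The method has order 3: 2^3 = 8.
8*1.7419156938 = 13.9353255504; subtract 1.7071517367 → 12.2281738137
Denominator 8 − 1 = 7.
12.2281738137 ÷ 7 = 1.7468819734

1.746882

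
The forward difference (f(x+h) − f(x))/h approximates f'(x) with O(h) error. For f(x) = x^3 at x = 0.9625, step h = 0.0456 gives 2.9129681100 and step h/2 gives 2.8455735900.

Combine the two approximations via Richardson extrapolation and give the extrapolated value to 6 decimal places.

2.778179

r = 1: numerator weight 2, denominator 1.
2^1 × A(h/2) = 5.6911471800; minus A(h) gives 2.7781790700.
Denominator 2 − 1 = 1.
2.7781790700 ÷ 1 = 2.7781790700
Shift from A(h/2): −0.0673945200.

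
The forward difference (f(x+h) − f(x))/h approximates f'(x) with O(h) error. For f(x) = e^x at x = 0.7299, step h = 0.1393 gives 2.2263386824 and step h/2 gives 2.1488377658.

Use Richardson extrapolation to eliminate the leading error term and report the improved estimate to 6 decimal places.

2.071337

r = 1: numerator weight 2, denominator 1.
2·2.1488377658 = 4.2976755316; subtract 2.2263386824 → 2.0713368492
Divide by 2^1 − 1 = 1.
2.0713368492 ÷ 1 = 2.0713368492
Gap between inputs: 7.750e-02; correction applied: −0.0775009166.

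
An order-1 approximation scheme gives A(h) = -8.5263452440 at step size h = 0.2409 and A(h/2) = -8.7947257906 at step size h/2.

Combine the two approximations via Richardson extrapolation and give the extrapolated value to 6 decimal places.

r = 1, so 2^r = 2.
2*(-8.7947257906) = -17.5894515812; subtract (-8.5263452440) → -9.0631063372
Extrapolated: (-9.0631063372) / 1 = -9.0631063372

-9.063106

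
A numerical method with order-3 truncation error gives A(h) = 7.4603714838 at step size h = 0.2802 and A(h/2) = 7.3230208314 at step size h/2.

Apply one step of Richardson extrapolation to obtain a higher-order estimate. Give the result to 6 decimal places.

7.303399

The method has order 3: 2^3 = 8.
Numerator 8×A(h/2) − A(h) = 8×7.3230208314 − 7.4603714838 = 51.1237951674
51.1237951674 ÷ 7 = 7.3033993096
Shift from A(h/2): −0.0196215218.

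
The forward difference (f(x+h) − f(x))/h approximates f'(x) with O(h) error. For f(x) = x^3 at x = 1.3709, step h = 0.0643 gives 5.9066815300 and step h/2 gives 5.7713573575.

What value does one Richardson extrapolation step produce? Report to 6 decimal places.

Error is O(h^1); halving h shrinks it by 2^1 = 2.
2*5.7713573575 = 11.5427147150; subtract 5.9066815300 → 5.6360331850
5.6360331850 ÷ 1 = 5.6360331850
Gap between inputs: 1.353e-01; correction applied: −0.1353241725.

5.636033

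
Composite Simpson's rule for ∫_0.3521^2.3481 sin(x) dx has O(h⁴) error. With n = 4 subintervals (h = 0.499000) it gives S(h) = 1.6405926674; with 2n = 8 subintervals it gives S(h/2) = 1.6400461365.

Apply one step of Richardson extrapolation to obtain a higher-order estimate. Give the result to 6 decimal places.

1.640010

r = 4, so 2^r = 16.
Weighted: 26.2407381840 − 1.6405926674 = 24.6001455166
Denominator 16 − 1 = 15.
Result: 1.6400097011
Correction |R − A(h/2)| = 3.644e-05; gap |A(h/2) − A(h)| = 5.465e-04.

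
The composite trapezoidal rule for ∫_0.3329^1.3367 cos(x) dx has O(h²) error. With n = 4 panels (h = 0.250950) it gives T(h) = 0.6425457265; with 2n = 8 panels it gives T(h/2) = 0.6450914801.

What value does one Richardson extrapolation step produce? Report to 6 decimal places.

0.645940

The method has order 2: 2^2 = 4.
4*0.6450914801 = 2.5803659204; 2.5803659204 − 0.6425457265 = 1.9378201939
Denominator 4 − 1 = 3.
R = 1.9378201939/3 = 0.6459400646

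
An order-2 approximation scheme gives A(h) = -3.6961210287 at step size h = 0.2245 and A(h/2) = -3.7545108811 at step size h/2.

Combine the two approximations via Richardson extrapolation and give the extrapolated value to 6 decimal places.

r = 2, so 2^r = 4.
4×(-3.7545108811) − (-3.6961210287) = -11.3219224957
Divide by 2^2 − 1 = 3.
Extrapolated: (-11.3219224957) / 3 = -3.7739741652

-3.773974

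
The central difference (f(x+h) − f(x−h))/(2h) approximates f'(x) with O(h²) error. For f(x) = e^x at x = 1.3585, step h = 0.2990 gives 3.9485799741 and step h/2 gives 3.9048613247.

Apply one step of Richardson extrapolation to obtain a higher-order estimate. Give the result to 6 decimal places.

Method order is 2; weight 2^2 = 4.
4×3.9048613247 = 15.6194452988; 15.6194452988 − 3.9485799741 = 11.6708653247
Extrapolated: 11.6708653247 / 3 = 3.8902884416
Correction |R − A(h/2)| = 1.457e-02; gap |A(h/2) − A(h)| = 4.372e-02.

3.890288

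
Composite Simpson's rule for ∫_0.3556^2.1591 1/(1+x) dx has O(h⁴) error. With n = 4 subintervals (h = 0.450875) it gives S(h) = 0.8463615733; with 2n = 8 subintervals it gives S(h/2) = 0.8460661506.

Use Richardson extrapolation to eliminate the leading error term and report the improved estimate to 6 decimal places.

With r = 4 the leading error scales as h^4, so the weight is 2^4 = 16.
16 × 0.8460661506 − 0.8463615733 = 12.6906968363
12.6906968363 ÷ 15 = 0.8460464558
Gap between inputs: 2.954e-04; correction applied: −0.0000196948.

0.846046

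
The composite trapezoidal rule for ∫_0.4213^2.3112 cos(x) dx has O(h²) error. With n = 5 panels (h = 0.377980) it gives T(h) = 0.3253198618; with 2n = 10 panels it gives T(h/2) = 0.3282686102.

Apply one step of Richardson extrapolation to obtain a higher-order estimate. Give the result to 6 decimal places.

0.329252

Order 2 gives 2^r = 4 and 2^r − 1 = 3.
4×0.3282686102 = 1.3130744408; subtract 0.3253198618 → 0.9877545790
Extrapolated: 0.9877545790 / 3 = 0.3292515263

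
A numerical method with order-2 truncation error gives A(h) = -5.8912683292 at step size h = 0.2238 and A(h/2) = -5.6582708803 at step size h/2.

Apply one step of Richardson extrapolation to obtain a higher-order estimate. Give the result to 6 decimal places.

-5.580605

r = 2, so 2^r = 4.
Numerator 4*A(h/2) − A(h) = 4*(-5.6582708803) − (-5.8912683292) = -16.7418151920
Denominator 4 − 1 = 3.
Extrapolated: (-16.7418151920) / 3 = -5.5806050640
Gap between inputs: 2.330e-01; correction applied: +0.0776658163.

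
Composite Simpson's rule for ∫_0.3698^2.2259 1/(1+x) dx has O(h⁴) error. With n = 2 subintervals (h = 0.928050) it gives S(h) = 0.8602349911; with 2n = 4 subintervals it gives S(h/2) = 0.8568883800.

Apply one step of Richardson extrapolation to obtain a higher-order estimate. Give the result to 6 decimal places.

0.856665

Order 4 gives 2^r = 16 and 2^r − 1 = 15.
2^4 × A(h/2) = 13.7102140800; minus A(h) gives 12.8499790889.
Divide by 2^4 − 1 = 15.
R = 12.8499790889/15 = 0.8566652726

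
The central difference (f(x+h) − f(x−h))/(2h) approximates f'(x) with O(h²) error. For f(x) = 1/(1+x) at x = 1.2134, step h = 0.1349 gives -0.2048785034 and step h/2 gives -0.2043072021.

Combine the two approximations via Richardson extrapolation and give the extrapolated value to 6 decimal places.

-0.204117

Leading term ∝ h^2; use weight 4 = 2^2.
4×(-0.2043072021) − (-0.2048785034) = -0.6123503050
Denominator 4 − 1 = 3.
R = (-0.6123503050)/3 = -0.2041167683
Gap between inputs: 5.713e-04; correction applied: +0.0001904338.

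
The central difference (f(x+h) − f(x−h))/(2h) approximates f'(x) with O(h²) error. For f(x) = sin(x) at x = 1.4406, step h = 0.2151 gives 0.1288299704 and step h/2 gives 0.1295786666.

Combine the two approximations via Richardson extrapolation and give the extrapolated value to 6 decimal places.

Method order is 2; weight 2^2 = 4.
Numerator 4*A(h/2) − A(h) = 4*0.1295786666 − 0.1288299704 = 0.3894846960
Denominator 4 − 1 = 3.
0.3894846960 ÷ 3 = 0.1298282320

0.129828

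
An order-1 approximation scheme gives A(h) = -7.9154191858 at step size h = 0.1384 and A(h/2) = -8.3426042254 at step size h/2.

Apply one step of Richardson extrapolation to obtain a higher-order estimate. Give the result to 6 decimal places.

r = 1: numerator weight 2, denominator 1.
2*(-8.3426042254) = -16.6852084508; subtract (-7.9154191858) → -8.7697892650
Denominator 2 − 1 = 1.
(2*(-8.3426042254) − (-7.9154191858))/(2 − 1) = -8.7697892650

-8.769789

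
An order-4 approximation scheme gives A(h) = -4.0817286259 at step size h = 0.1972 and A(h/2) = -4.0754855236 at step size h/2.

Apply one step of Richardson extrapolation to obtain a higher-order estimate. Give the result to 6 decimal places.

The method has order 4: 2^4 = 16.
16 × (-4.0754855236) = -65.2077683776; (-65.2077683776) − (-4.0817286259) = -61.1260397517
(16 × (-4.0754855236) − (-4.0817286259))/(16 − 1) = -4.0750693168

-4.075069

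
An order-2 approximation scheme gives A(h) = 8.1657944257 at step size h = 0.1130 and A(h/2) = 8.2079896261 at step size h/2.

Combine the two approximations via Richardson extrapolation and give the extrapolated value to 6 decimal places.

With r = 2 the leading error scales as h^2, so the weight is 2^2 = 4.
Weighted: 32.8319585044 − 8.1657944257 = 24.6661640787
Extrapolated: 24.6661640787 / 3 = 8.2220546929
Shift from A(h/2): +0.0140650668.

8.222055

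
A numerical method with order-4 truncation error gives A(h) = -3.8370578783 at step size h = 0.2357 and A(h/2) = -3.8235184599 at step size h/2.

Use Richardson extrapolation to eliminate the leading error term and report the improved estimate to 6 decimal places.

With r = 4 the leading error scales as h^4, so the weight is 2^4 = 16.
16·(-3.8235184599) = -61.1762953584; (-61.1762953584) − (-3.8370578783) = -57.3392374801
Denominator 16 − 1 = 15.
(16·(-3.8235184599) − (-3.8370578783))/(16 − 1) = -3.8226158320

-3.822616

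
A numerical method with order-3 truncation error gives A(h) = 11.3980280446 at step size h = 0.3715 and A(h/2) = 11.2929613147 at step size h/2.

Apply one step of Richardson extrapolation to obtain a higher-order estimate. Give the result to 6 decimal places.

11.277952

Leading term ∝ h^3; use weight 8 = 2^3.
Numerator 8·A(h/2) − A(h) = 8·11.2929613147 − 11.3980280446 = 78.9456624730
R = 78.9456624730/7 = 11.2779517819
Shift from A(h/2): −0.0150095328.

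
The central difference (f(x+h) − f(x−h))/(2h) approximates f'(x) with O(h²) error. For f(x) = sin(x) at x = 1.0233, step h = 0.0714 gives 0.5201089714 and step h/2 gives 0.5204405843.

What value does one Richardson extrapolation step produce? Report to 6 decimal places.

Leading term ∝ h^2; use weight 4 = 2^2.
2^2*A(h/2) = 2.0817623372; minus A(h) gives 1.5616533658.
1.5616533658 ÷ 3 = 0.5205511219

0.520551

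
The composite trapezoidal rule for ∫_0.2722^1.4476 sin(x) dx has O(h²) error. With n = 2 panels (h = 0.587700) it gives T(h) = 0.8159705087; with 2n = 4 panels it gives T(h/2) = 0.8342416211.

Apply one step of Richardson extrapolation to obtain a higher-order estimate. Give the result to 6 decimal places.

0.840332

r = 2, so 2^r = 4.
4×0.8342416211 − 0.8159705087 = 2.5209959757
(4×0.8342416211 − 0.8159705087)/(4 − 1) = 0.8403319919
Correction |R − A(h/2)| = 6.090e-03; gap |A(h/2) − A(h)| = 1.827e-02.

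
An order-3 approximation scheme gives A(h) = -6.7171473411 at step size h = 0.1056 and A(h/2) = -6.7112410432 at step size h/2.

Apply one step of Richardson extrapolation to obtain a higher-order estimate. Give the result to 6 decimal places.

Error is O(h^3); halving h shrinks it by 2^3 = 8.
A(h/2) − A(h) = -6.7112410432 − (-6.7171473411) = 0.0059062979
Divide by 2^3 − 1 = 7: 0.0059062979/7 = 0.0008437568
R = A(h/2) + (A(h/2) − A(h))/7 = -6.7112410432 + 0.0008437568 = -6.7103972864
Gap between inputs: 5.906e-03; correction applied: +0.0008437568.

-6.710397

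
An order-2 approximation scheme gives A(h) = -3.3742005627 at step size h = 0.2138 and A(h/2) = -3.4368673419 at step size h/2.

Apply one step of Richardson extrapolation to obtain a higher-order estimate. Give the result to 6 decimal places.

Order 2 gives 2^r = 4 and 2^r − 1 = 3.
4·(-3.4368673419) = -13.7474693676; (-13.7474693676) − (-3.3742005627) = -10.3732688049
Denominator 4 − 1 = 3.
Extrapolated: (-10.3732688049) / 3 = -3.4577562683
Correction |R − A(h/2)| = 2.089e-02; gap |A(h/2) − A(h)| = 6.267e-02.

-3.457756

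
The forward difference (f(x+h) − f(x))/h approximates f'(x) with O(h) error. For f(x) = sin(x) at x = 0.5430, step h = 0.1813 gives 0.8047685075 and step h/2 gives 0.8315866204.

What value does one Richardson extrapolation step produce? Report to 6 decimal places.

0.858405

Method order is 1; weight 2^1 = 2.
Top: 2(0.8315866204) − (0.8047685075) = 0.8584047333
Divide by 2^1 − 1 = 1.
(2*0.8315866204 − 0.8047685075)/(2 − 1) = 0.8584047333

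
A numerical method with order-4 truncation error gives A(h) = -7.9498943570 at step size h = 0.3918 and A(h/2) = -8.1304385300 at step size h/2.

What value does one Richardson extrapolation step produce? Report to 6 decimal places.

Method order is 4; weight 2^4 = 16.
16×(-8.1304385300) = -130.0870164800; subtract (-7.9498943570) → -122.1371221230
(-122.1371221230) ÷ 15 = -8.1424748082

-8.142475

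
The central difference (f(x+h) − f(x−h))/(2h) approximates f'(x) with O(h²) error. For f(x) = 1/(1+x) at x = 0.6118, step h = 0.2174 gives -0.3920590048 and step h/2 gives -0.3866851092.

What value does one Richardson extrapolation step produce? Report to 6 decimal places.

Error is O(h^2); halving h shrinks it by 2^2 = 4.
4·(-0.3866851092) = -1.5467404368; subtract (-0.3920590048) → -1.1546814320
Extrapolated: (-1.1546814320) / 3 = -0.3848938107
Correction |R − A(h/2)| = 1.791e-03; gap |A(h/2) − A(h)| = 5.374e-03.

-0.384894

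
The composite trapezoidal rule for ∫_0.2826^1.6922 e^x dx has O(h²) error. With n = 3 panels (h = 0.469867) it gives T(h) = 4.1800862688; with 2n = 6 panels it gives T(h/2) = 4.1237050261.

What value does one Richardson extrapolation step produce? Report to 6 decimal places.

4.104911

Error is O(h^2); halving h shrinks it by 2^2 = 4.
Top: 4(4.1237050261) − (4.1800862688) = 12.3147338356
R = 12.3147338356/3 = 4.1049112785
Correction |R − A(h/2)| = 1.879e-02; gap |A(h/2) − A(h)| = 5.638e-02.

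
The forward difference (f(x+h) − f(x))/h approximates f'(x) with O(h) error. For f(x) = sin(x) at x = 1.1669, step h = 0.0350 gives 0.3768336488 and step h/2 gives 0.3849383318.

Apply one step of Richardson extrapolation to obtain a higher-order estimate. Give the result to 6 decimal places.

0.393043

Error is O(h^1); halving h shrinks it by 2^1 = 2.
Numerator 2×A(h/2) − A(h) = 2×0.3849383318 − 0.3768336488 = 0.3930430148
Divide by 2^1 − 1 = 1.
Result: 0.3930430148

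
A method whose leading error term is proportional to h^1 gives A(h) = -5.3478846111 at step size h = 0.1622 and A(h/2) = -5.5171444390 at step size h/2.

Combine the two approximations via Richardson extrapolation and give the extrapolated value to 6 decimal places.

-5.686404

r = 1, so 2^r = 2.
Top: 2(-5.5171444390) − (-5.3478846111) = -5.6864042669
Divide by 2^1 − 1 = 1.
So the Richardson estimate is -5.6864042669.
Gap between inputs: 1.693e-01; correction applied: −0.1692598279.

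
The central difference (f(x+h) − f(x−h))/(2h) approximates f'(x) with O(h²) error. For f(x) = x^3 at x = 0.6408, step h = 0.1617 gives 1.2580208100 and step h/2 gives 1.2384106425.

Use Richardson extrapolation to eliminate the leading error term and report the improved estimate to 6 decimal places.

1.231874

Method order is 2; weight 2^2 = 4.
Top: 4(1.2384106425) − (1.2580208100) = 3.6956217600
Divide by 2^2 − 1 = 3.
Result: 1.2318739200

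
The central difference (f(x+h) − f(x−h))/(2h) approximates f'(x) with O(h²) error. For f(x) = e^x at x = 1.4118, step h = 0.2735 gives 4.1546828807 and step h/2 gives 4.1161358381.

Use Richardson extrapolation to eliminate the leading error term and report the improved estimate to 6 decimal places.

r = 2: numerator weight 4, denominator 3.
4 × 4.1161358381 = 16.4645433524; 16.4645433524 − 4.1546828807 = 12.3098604717
R = 12.3098604717/3 = 4.1032868239

4.103287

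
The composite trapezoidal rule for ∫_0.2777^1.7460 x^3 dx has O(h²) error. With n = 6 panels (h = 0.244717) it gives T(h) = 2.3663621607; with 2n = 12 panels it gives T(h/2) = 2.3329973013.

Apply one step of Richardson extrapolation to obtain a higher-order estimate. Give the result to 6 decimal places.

2.321876

The method has order 2: 2^2 = 4.
A(h/2) − A(h) = 2.3329973013 − 2.3663621607 = -0.0333648594
Correction (A(h/2) − A(h))/(4 − 1) = (-0.0333648594)/3 = -0.0111216198
R = A(h/2) + (A(h/2) − A(h))/3 = 2.3329973013 − 0.0111216198 = 2.3218756815
Gap between inputs: 3.336e-02; correction applied: −0.0111216198.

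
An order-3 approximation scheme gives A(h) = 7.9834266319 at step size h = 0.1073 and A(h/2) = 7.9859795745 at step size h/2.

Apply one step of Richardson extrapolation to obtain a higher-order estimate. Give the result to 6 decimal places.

r = 3, so 2^r = 8.
8·7.9859795745 = 63.8878365960; 63.8878365960 − 7.9834266319 = 55.9044099641
Divide by 2^3 − 1 = 7.
So the Richardson estimate is 7.9863442806.

7.986344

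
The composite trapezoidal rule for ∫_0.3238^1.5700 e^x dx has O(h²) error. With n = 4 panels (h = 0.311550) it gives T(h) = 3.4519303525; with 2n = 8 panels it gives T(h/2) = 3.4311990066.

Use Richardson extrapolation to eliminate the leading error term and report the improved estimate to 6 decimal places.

Error is O(h^2); halving h shrinks it by 2^2 = 4.
Top: 4(3.4311990066) − (3.4519303525) = 10.2728656739
(4 × 3.4311990066 − 3.4519303525)/(4 − 1) = 3.4242885580

3.424289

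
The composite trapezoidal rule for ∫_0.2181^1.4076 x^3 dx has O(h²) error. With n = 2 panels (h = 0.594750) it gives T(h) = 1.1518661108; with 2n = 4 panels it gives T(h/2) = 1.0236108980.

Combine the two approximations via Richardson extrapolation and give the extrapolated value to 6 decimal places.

0.980859

Error is O(h^2); halving h shrinks it by 2^2 = 4.
Top: 4(1.0236108980) − (1.1518661108) = 2.9425774812
(4*1.0236108980 − 1.1518661108)/(4 − 1) = 0.9808591604
Gap between inputs: 1.283e-01; correction applied: −0.0427517376.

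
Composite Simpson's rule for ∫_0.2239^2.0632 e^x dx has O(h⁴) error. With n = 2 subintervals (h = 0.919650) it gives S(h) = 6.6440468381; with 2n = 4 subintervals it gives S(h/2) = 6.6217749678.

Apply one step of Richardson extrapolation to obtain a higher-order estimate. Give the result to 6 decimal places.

6.620290

With r = 4 the leading error scales as h^4, so the weight is 2^4 = 16.
Weighted: 105.9483994848 − 6.6440468381 = 99.3043526467
(16×6.6217749678 − 6.6440468381)/(16 − 1) = 6.6202901764
Correction |R − A(h/2)| = 1.485e-03; gap |A(h/2) − A(h)| = 2.227e-02.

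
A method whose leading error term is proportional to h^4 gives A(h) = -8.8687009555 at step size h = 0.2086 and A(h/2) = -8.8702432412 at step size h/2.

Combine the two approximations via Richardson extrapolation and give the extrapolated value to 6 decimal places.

-8.870346

r = 4, so 2^r = 16.
16×(-8.8702432412) = -141.9238918592; subtract (-8.8687009555) → -133.0551909037
Divide by 2^4 − 1 = 15.
Result: -8.8703460602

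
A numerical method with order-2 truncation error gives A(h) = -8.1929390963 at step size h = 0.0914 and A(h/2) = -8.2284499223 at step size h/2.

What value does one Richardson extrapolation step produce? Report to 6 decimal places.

With r = 2 the leading error scales as h^2, so the weight is 2^2 = 4.
4×(-8.2284499223) − (-8.1929390963) = -24.7208605929
(4×(-8.2284499223) − (-8.1929390963))/(4 − 1) = -8.2402868643
Correction |R − A(h/2)| = 1.184e-02; gap |A(h/2) − A(h)| = 3.551e-02.

-8.240287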